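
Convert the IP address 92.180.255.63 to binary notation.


92 = 01011100
180 = 10110100
255 = 11111111
63 = 00111111
Binary: 01011100.10110100.11111111.00111111


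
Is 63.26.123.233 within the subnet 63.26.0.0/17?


Subnet network: 63.26.0.0
Test IP AND mask: 63.26.0.0
Yes, 63.26.123.233 is in 63.26.0.0/17


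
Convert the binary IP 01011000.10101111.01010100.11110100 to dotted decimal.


01011000 = 88
10101111 = 175
01010100 = 84
11110100 = 244
IP: 88.175.84.244


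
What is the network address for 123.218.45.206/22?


IP:   01111011.11011010.00101101.11001110
Mask: 11111111.11111111.11111100.00000000
AND operation:
Net:  01111011.11011010.00101100.00000000
Network: 123.218.44.0/22


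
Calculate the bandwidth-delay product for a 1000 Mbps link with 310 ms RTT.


BDP = bandwidth * RTT
= 1000 Mbps * 310 ms
= 1000 * 1e6 * 310 / 1000 bits
= 310000000 bits
= 38750000 bytes
= 37841.7969 KB
BDP = 310000000 bits (38750000 bytes)


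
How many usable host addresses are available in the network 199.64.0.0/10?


Host bits = 32 - 10 = 22
Total addresses = 2^22 = 4194304
Usable = total - 2 (network and broadcast)
Usable hosts: 4194302


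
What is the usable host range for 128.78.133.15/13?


Network: 128.72.0.0
Broadcast: 128.79.255.255
First usable = network + 1
Last usable = broadcast - 1
Range: 128.72.0.1 to 128.79.255.254


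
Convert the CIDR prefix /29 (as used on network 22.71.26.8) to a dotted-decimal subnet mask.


/29 means 29 network bits, 3 host bits
Binary: 11111111111111111111111111111000
Mask: 255.255.255.248


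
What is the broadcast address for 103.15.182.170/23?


Network: 103.15.182.0/23
Host bits = 9
Set all host bits to 1:
Broadcast: 103.15.183.255


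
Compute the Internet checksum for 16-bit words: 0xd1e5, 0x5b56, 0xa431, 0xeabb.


Sum all words (with carry folding):
+ 0xd1e5 = 0xd1e5
+ 0x5b56 = 0x2d3c
+ 0xa431 = 0xd16d
+ 0xeabb = 0xbc29
One's complement: ~0xbc29
Checksum = 0x43d6


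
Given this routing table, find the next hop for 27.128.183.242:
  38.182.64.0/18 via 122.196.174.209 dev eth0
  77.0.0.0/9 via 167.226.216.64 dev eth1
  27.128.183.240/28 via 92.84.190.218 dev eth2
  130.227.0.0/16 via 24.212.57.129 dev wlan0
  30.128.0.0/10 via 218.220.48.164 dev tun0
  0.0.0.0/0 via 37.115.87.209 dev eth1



Longest prefix match for 27.128.183.242:
  /18 38.182.64.0: no
  /9 77.0.0.0: no
  /28 27.128.183.240: MATCH
  /16 130.227.0.0: no
  /10 30.128.0.0: no
  /0 0.0.0.0: MATCH
Selected: next-hop 92.84.190.218 via eth2 (matched /28)


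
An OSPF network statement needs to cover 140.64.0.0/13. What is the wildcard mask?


Subnet mask: 255.248.0.0
Wildcard = 255.255.255.255 - subnet mask
255 - 255 = 0
255 - 248 = 7
255 - 0 = 255
255 - 0 = 255
Wildcard: 0.7.255.255


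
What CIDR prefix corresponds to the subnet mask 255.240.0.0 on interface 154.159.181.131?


Binary: 11111111.11110000.00000000.00000000
Count leading 1s
Prefix: /12


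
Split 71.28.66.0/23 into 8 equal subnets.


New prefix = 23 + 3 = 26
Each subnet has 64 addresses
  71.28.66.0/26
  71.28.66.64/26
  71.28.66.128/26
  71.28.66.192/26
  71.28.67.0/26
  71.28.67.64/26
  71.28.67.128/26
  71.28.67.192/26
Subnets: 71.28.66.0/26, 71.28.66.64/26, 71.28.66.128/26, 71.28.66.192/26, 71.28.67.0/26, 71.28.67.64/26, 71.28.67.128/26, 71.28.67.192/26


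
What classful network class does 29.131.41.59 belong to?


First octet: 29
Binary: 00011101
0xxxxxxx -> Class A (1-126)
Class A, default mask 255.0.0.0 (/8)


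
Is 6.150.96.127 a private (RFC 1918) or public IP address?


RFC 1918 private ranges:
  10.0.0.0/8 (10.0.0.0 - 10.255.255.255)
  172.16.0.0/12 (172.16.0.0 - 172.31.255.255)
  192.168.0.0/16 (192.168.0.0 - 192.168.255.255)
Public (not in any RFC 1918 range)


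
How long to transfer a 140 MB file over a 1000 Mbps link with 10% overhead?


Effective throughput = 1000 * (1 - 10/100) = 900 Mbps
File size in Mb = 140 * 8 = 1120 Mb
Time = 1120 / 900
Time = 1.2444 seconds


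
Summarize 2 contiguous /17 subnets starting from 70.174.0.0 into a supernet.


Original prefix: /17
Number of subnets: 2 = 2^1
New prefix = 17 - 1 = 16
Supernet: 70.174.0.0/16


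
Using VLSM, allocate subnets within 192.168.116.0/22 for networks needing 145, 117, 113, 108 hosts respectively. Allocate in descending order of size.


145 hosts -> /24 (254 usable): 192.168.116.0/24
117 hosts -> /25 (126 usable): 192.168.117.0/25
113 hosts -> /25 (126 usable): 192.168.117.128/25
108 hosts -> /25 (126 usable): 192.168.118.0/25
Allocation: 192.168.116.0/24 (145 hosts, 254 usable); 192.168.117.0/25 (117 hosts, 126 usable); 192.168.117.128/25 (113 hosts, 126 usable); 192.168.118.0/25 (108 hosts, 126 usable)


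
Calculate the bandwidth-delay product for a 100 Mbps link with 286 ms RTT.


BDP = bandwidth * RTT
= 100 Mbps * 286 ms
= 100 * 1e6 * 286 / 1000 bits
= 28600000 bits
= 3575000 bytes
= 3491.2109 KB
BDP = 28600000 bits (3575000 bytes)


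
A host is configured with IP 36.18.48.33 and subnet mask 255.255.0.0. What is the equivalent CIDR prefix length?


Binary: 11111111.11111111.00000000.00000000
Count leading 1s
Prefix: /16


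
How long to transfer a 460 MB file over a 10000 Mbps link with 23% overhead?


Effective throughput = 10000 * (1 - 23/100) = 7700 Mbps
File size in Mb = 460 * 8 = 3680 Mb
Time = 3680 / 7700
Time = 0.4779 seconds


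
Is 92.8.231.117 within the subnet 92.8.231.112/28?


Subnet network: 92.8.231.112
Test IP AND mask: 92.8.231.112
Yes, 92.8.231.117 is in 92.8.231.112/28


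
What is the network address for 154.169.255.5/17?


IP:   10011010.10101001.11111111.00000101
Mask: 11111111.11111111.10000000.00000000
AND operation:
Net:  10011010.10101001.10000000.00000000
Network: 154.169.128.0/17


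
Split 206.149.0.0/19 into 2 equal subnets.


New prefix = 19 + 1 = 20
Each subnet has 4096 addresses
  206.149.0.0/20
  206.149.16.0/20
Subnets: 206.149.0.0/20, 206.149.16.0/20


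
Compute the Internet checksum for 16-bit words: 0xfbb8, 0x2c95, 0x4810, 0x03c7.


Sum all words (with carry folding):
+ 0xfbb8 = 0xfbb8
+ 0x2c95 = 0x284e
+ 0x4810 = 0x705e
+ 0x03c7 = 0x7425
One's complement: ~0x7425
Checksum = 0x8bda


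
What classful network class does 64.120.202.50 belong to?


First octet: 64
Binary: 01000000
0xxxxxxx -> Class A (1-126)
Class A, default mask 255.0.0.0 (/8)


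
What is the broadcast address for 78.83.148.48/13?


Network: 78.80.0.0/13
Host bits = 19
Set all host bits to 1:
Broadcast: 78.87.255.255


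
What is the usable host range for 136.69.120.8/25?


Network: 136.69.120.0
Broadcast: 136.69.120.127
First usable = network + 1
Last usable = broadcast - 1
Range: 136.69.120.1 to 136.69.120.126


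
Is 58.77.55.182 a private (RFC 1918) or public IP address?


RFC 1918 private ranges:
  10.0.0.0/8 (10.0.0.0 - 10.255.255.255)
  172.16.0.0/12 (172.16.0.0 - 172.31.255.255)
  192.168.0.0/16 (192.168.0.0 - 192.168.255.255)
Public (not in any RFC 1918 range)


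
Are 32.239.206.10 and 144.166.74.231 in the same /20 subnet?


Mask: 255.255.240.0
32.239.206.10 AND mask = 32.239.192.0
144.166.74.231 AND mask = 144.166.64.0
No, different subnets (32.239.192.0 vs 144.166.64.0)


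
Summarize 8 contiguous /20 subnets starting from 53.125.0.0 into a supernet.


Original prefix: /20
Number of subnets: 8 = 2^3
New prefix = 20 - 3 = 17
Supernet: 53.125.0.0/17


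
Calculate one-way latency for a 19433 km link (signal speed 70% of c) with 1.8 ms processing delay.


Speed = 0.7 * 3e5 km/s = 210000 km/s
Propagation delay = 19433 / 210000 = 0.0925 s = 92.5381 ms
Processing delay = 1.8 ms
Total one-way latency = 94.3381 ms


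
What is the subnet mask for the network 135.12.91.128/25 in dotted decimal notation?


/25 means 25 network bits, 7 host bits
Binary: 11111111111111111111111110000000
Mask: 255.255.255.128


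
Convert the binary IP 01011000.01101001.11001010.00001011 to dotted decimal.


01011000 = 88
01101001 = 105
11001010 = 202
00001011 = 11
IP: 88.105.202.11


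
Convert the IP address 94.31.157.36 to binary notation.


94 = 01011110
31 = 00011111
157 = 10011101
36 = 00100100
Binary: 01011110.00011111.10011101.00100100


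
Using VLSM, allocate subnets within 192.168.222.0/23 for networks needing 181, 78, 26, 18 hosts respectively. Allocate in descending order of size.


181 hosts -> /24 (254 usable): 192.168.222.0/24
78 hosts -> /25 (126 usable): 192.168.223.0/25
26 hosts -> /27 (30 usable): 192.168.223.128/27
18 hosts -> /27 (30 usable): 192.168.223.160/27
Allocation: 192.168.222.0/24 (181 hosts, 254 usable); 192.168.223.0/25 (78 hosts, 126 usable); 192.168.223.128/27 (26 hosts, 30 usable); 192.168.223.160/27 (18 hosts, 30 usable)


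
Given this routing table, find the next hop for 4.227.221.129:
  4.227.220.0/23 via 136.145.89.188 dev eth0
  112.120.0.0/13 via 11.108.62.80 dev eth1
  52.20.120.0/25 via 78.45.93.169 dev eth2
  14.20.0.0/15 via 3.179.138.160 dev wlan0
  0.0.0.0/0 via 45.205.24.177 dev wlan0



Longest prefix match for 4.227.221.129:
  /23 4.227.220.0: MATCH
  /13 112.120.0.0: no
  /25 52.20.120.0: no
  /15 14.20.0.0: no
  /0 0.0.0.0: MATCH
Selected: next-hop 136.145.89.188 via eth0 (matched /23)


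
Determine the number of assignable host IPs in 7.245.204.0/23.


Host bits = 32 - 23 = 9
Total addresses = 2^9 = 512
Usable = total - 2 (network and broadcast)
Usable hosts: 510


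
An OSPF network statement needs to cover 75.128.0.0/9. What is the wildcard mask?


Subnet mask: 255.128.0.0
Wildcard = 255.255.255.255 - subnet mask
255 - 255 = 0
255 - 128 = 127
255 - 0 = 255
255 - 0 = 255
Wildcard: 0.127.255.255


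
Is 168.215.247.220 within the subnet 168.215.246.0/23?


Subnet network: 168.215.246.0
Test IP AND mask: 168.215.246.0
Yes, 168.215.247.220 is in 168.215.246.0/23


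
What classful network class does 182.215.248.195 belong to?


First octet: 182
Binary: 10110110
10xxxxxx -> Class B (128-191)
Class B, default mask 255.255.0.0 (/16)


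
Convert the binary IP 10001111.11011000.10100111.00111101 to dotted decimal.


10001111 = 143
11011000 = 216
10100111 = 167
00111101 = 61
IP: 143.216.167.61


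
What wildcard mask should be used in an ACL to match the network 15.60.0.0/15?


Subnet mask: 255.254.0.0
Wildcard = 255.255.255.255 - subnet mask
255 - 255 = 0
255 - 254 = 1
255 - 0 = 255
255 - 0 = 255
Wildcard: 0.1.255.255


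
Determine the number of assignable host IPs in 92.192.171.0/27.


Host bits = 32 - 27 = 5
Total addresses = 2^5 = 32
Usable = total - 2 (network and broadcast)
Usable hosts: 30


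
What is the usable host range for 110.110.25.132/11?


Network: 110.96.0.0
Broadcast: 110.127.255.255
First usable = network + 1
Last usable = broadcast - 1
Range: 110.96.0.1 to 110.127.255.254


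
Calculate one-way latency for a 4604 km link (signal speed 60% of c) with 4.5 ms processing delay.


Speed = 0.6 * 3e5 km/s = 180000 km/s
Propagation delay = 4604 / 180000 = 0.0256 s = 25.5778 ms
Processing delay = 4.5 ms
Total one-way latency = 30.0778 ms


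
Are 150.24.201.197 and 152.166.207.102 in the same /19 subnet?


Mask: 255.255.224.0
150.24.201.197 AND mask = 150.24.192.0
152.166.207.102 AND mask = 152.166.192.0
No, different subnets (150.24.192.0 vs 152.166.192.0)


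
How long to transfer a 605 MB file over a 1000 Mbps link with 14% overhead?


Effective throughput = 1000 * (1 - 14/100) = 860 Mbps
File size in Mb = 605 * 8 = 4840 Mb
Time = 4840 / 860
Time = 5.6279 seconds


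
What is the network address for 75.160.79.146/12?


IP:   01001011.10100000.01001111.10010010
Mask: 11111111.11110000.00000000.00000000
AND operation:
Net:  01001011.10100000.00000000.00000000
Network: 75.160.0.0/12


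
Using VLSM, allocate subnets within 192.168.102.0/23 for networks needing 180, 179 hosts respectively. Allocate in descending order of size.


180 hosts -> /24 (254 usable): 192.168.102.0/24
179 hosts -> /24 (254 usable): 192.168.103.0/24
Allocation: 192.168.102.0/24 (180 hosts, 254 usable); 192.168.103.0/24 (179 hosts, 254 usable)


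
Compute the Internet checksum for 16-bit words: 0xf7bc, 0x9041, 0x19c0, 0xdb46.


Sum all words (with carry folding):
+ 0xf7bc = 0xf7bc
+ 0x9041 = 0x87fe
+ 0x19c0 = 0xa1be
+ 0xdb46 = 0x7d05
One's complement: ~0x7d05
Checksum = 0x82fa


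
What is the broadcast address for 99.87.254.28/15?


Network: 99.86.0.0/15
Host bits = 17
Set all host bits to 1:
Broadcast: 99.87.255.255


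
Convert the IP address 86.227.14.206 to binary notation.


86 = 01010110
227 = 11100011
14 = 00001110
206 = 11001110
Binary: 01010110.11100011.00001110.11001110


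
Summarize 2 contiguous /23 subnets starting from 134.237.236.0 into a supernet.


Original prefix: /23
Number of subnets: 2 = 2^1
New prefix = 23 - 1 = 22
Supernet: 134.237.236.0/22


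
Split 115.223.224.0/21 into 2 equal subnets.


New prefix = 21 + 1 = 22
Each subnet has 1024 addresses
  115.223.224.0/22
  115.223.228.0/22
Subnets: 115.223.224.0/22, 115.223.228.0/22


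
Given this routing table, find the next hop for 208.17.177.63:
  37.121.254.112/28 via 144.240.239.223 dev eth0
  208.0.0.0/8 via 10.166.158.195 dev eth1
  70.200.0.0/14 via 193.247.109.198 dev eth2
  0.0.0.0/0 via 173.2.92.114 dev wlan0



Longest prefix match for 208.17.177.63:
  /28 37.121.254.112: no
  /8 208.0.0.0: MATCH
  /14 70.200.0.0: no
  /0 0.0.0.0: MATCH
Selected: next-hop 10.166.158.195 via eth1 (matched /8)


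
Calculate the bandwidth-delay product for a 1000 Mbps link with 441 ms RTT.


BDP = bandwidth * RTT
= 1000 Mbps * 441 ms
= 1000 * 1e6 * 441 / 1000 bits
= 441000000 bits
= 55125000 bytes
= 53833.0078 KB
BDP = 441000000 bits (55125000 bytes)


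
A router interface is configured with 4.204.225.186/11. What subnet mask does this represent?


/11 means 11 network bits, 21 host bits
Binary: 11111111111000000000000000000000
Mask: 255.224.0.0


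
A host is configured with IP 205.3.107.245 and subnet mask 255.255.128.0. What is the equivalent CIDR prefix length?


Binary: 11111111.11111111.10000000.00000000
Count leading 1s
Prefix: /17


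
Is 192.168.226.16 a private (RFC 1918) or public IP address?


RFC 1918 private ranges:
  10.0.0.0/8 (10.0.0.0 - 10.255.255.255)
  172.16.0.0/12 (172.16.0.0 - 172.31.255.255)
  192.168.0.0/16 (192.168.0.0 - 192.168.255.255)
Private (in 192.168.0.0/16)


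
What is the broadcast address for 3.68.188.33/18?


Network: 3.68.128.0/18
Host bits = 14
Set all host bits to 1:
Broadcast: 3.68.191.255


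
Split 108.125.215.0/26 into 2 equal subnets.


New prefix = 26 + 1 = 27
Each subnet has 32 addresses
  108.125.215.0/27
  108.125.215.32/27
Subnets: 108.125.215.0/27, 108.125.215.32/27


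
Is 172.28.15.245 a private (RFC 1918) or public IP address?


RFC 1918 private ranges:
  10.0.0.0/8 (10.0.0.0 - 10.255.255.255)
  172.16.0.0/12 (172.16.0.0 - 172.31.255.255)
  192.168.0.0/16 (192.168.0.0 - 192.168.255.255)
Private (in 172.16.0.0/12)


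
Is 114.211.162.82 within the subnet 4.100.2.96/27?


Subnet network: 4.100.2.96
Test IP AND mask: 114.211.162.64
No, 114.211.162.82 is not in 4.100.2.96/27


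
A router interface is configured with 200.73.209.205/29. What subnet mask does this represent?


/29 means 29 network bits, 3 host bits
Binary: 11111111111111111111111111111000
Mask: 255.255.255.248


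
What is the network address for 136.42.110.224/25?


IP:   10001000.00101010.01101110.11100000
Mask: 11111111.11111111.11111111.10000000
AND operation:
Net:  10001000.00101010.01101110.10000000
Network: 136.42.110.128/25


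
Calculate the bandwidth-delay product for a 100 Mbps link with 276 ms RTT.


BDP = bandwidth * RTT
= 100 Mbps * 276 ms
= 100 * 1e6 * 276 / 1000 bits
= 27600000 bits
= 3450000 bytes
= 3369.1406 KB
BDP = 27600000 bits (3450000 bytes)


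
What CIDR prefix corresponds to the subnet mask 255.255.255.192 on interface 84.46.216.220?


Binary: 11111111.11111111.11111111.11000000
Count leading 1s
Prefix: /26


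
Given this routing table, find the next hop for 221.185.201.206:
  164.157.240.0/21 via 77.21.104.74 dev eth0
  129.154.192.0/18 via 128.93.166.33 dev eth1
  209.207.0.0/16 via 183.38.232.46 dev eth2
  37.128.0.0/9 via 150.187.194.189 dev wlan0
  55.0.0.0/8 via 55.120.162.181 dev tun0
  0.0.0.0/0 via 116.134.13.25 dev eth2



Longest prefix match for 221.185.201.206:
  /21 164.157.240.0: no
  /18 129.154.192.0: no
  /16 209.207.0.0: no
  /9 37.128.0.0: no
  /8 55.0.0.0: no
  /0 0.0.0.0: MATCH
Selected: next-hop 116.134.13.25 via eth2 (matched /0)


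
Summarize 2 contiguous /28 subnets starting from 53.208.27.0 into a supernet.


Original prefix: /28
Number of subnets: 2 = 2^1
New prefix = 28 - 1 = 27
Supernet: 53.208.27.0/27


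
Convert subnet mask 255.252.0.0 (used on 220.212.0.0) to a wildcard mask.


Subnet mask: 255.252.0.0
Wildcard = 255.255.255.255 - subnet mask
255 - 255 = 0
255 - 252 = 3
255 - 0 = 255
255 - 0 = 255
Wildcard: 0.3.255.255


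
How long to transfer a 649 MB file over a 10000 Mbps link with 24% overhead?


Effective throughput = 10000 * (1 - 24/100) = 7600 Mbps
File size in Mb = 649 * 8 = 5192 Mb
Time = 5192 / 7600
Time = 0.6832 seconds


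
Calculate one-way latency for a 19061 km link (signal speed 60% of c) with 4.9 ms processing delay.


Speed = 0.6 * 3e5 km/s = 180000 km/s
Propagation delay = 19061 / 180000 = 0.1059 s = 105.8944 ms
Processing delay = 4.9 ms
Total one-way latency = 110.7944 ms


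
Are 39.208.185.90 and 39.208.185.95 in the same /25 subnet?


Mask: 255.255.255.128
39.208.185.90 AND mask = 39.208.185.0
39.208.185.95 AND mask = 39.208.185.0
Yes, same subnet (39.208.185.0)


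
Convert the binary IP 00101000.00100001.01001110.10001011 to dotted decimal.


00101000 = 40
00100001 = 33
01001110 = 78
10001011 = 139
IP: 40.33.78.139


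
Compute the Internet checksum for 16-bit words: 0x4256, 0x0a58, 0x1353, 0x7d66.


Sum all words (with carry folding):
+ 0x4256 = 0x4256
+ 0x0a58 = 0x4cae
+ 0x1353 = 0x6001
+ 0x7d66 = 0xdd67
One's complement: ~0xdd67
Checksum = 0x2298


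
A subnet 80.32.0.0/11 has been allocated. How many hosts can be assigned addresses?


Host bits = 32 - 11 = 21
Total addresses = 2^21 = 2097152
Usable = total - 2 (network and broadcast)
Usable hosts: 2097150


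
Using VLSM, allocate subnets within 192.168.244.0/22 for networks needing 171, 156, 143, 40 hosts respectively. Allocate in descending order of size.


171 hosts -> /24 (254 usable): 192.168.244.0/24
156 hosts -> /24 (254 usable): 192.168.245.0/24
143 hosts -> /24 (254 usable): 192.168.246.0/24
40 hosts -> /26 (62 usable): 192.168.247.0/26
Allocation: 192.168.244.0/24 (171 hosts, 254 usable); 192.168.245.0/24 (156 hosts, 254 usable); 192.168.246.0/24 (143 hosts, 254 usable); 192.168.247.0/26 (40 hosts, 62 usable)


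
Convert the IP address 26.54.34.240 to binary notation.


26 = 00011010
54 = 00110110
34 = 00100010
240 = 11110000
Binary: 00011010.00110110.00100010.11110000


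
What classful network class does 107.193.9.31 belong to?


First octet: 107
Binary: 01101011
0xxxxxxx -> Class A (1-126)
Class A, default mask 255.0.0.0 (/8)


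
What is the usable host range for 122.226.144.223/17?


Network: 122.226.128.0
Broadcast: 122.226.255.255
First usable = network + 1
Last usable = broadcast - 1
Range: 122.226.128.1 to 122.226.255.254


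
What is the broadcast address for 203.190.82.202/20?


Network: 203.190.80.0/20
Host bits = 12
Set all host bits to 1:
Broadcast: 203.190.95.255


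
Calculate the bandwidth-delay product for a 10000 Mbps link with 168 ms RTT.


BDP = bandwidth * RTT
= 10000 Mbps * 168 ms
= 10000 * 1e6 * 168 / 1000 bits
= 1680000000 bits
= 210000000 bytes
= 205078.125 KB
BDP = 1680000000 bits (210000000 bytes)


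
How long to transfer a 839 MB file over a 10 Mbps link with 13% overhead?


Effective throughput = 10 * (1 - 13/100) = 8.7 Mbps
File size in Mb = 839 * 8 = 6712 Mb
Time = 6712 / 8.7
Time = 771.4943 seconds


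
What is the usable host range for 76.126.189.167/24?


Network: 76.126.189.0
Broadcast: 76.126.189.255
First usable = network + 1
Last usable = broadcast - 1
Range: 76.126.189.1 to 76.126.189.254


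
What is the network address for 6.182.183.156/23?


IP:   00000110.10110110.10110111.10011100
Mask: 11111111.11111111.11111110.00000000
AND operation:
Net:  00000110.10110110.10110110.00000000
Network: 6.182.182.0/23


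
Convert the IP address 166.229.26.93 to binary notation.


166 = 10100110
229 = 11100101
26 = 00011010
93 = 01011101
Binary: 10100110.11100101.00011010.01011101


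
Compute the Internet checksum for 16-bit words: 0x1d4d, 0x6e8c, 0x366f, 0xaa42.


Sum all words (with carry folding):
+ 0x1d4d = 0x1d4d
+ 0x6e8c = 0x8bd9
+ 0x366f = 0xc248
+ 0xaa42 = 0x6c8b
One's complement: ~0x6c8b
Checksum = 0x9374


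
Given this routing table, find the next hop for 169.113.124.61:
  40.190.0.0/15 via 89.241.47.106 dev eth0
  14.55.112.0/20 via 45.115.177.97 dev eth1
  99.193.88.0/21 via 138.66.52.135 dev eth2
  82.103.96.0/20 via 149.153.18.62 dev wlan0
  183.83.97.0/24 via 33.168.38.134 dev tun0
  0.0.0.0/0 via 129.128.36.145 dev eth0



Longest prefix match for 169.113.124.61:
  /15 40.190.0.0: no
  /20 14.55.112.0: no
  /21 99.193.88.0: no
  /20 82.103.96.0: no
  /24 183.83.97.0: no
  /0 0.0.0.0: MATCH
Selected: next-hop 129.128.36.145 via eth0 (matched /0)


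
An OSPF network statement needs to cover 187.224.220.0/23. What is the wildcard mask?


Subnet mask: 255.255.254.0
Wildcard = 255.255.255.255 - subnet mask
255 - 255 = 0
255 - 255 = 0
255 - 254 = 1
255 - 0 = 255
Wildcard: 0.0.1.255


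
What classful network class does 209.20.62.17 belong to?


First octet: 209
Binary: 11010001
110xxxxx -> Class C (192-223)
Class C, default mask 255.255.255.0 (/24)


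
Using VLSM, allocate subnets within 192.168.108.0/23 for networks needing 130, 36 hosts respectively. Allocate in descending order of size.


130 hosts -> /24 (254 usable): 192.168.108.0/24
36 hosts -> /26 (62 usable): 192.168.109.0/26
Allocation: 192.168.108.0/24 (130 hosts, 254 usable); 192.168.109.0/26 (36 hosts, 62 usable)


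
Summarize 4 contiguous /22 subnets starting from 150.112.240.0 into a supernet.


Original prefix: /22
Number of subnets: 4 = 2^2
New prefix = 22 - 2 = 20
Supernet: 150.112.240.0/20


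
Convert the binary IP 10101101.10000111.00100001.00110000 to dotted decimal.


10101101 = 173
10000111 = 135
00100001 = 33
00110000 = 48
IP: 173.135.33.48


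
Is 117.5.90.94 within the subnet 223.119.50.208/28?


Subnet network: 223.119.50.208
Test IP AND mask: 117.5.90.80
No, 117.5.90.94 is not in 223.119.50.208/28


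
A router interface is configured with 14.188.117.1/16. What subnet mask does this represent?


/16 means 16 network bits, 16 host bits
Binary: 11111111111111110000000000000000
Mask: 255.255.0.0


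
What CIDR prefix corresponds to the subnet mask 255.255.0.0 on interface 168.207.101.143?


Binary: 11111111.11111111.00000000.00000000
Count leading 1s
Prefix: /16


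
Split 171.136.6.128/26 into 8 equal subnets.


New prefix = 26 + 3 = 29
Each subnet has 8 addresses
  171.136.6.128/29
  171.136.6.136/29
  171.136.6.144/29
  171.136.6.152/29
  171.136.6.160/29
  171.136.6.168/29
  171.136.6.176/29
  171.136.6.184/29
Subnets: 171.136.6.128/29, 171.136.6.136/29, 171.136.6.144/29, 171.136.6.152/29, 171.136.6.160/29, 171.136.6.168/29, 171.136.6.176/29, 171.136.6.184/29


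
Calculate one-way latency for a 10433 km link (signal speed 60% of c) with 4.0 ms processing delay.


Speed = 0.6 * 3e5 km/s = 180000 km/s
Propagation delay = 10433 / 180000 = 0.058 s = 57.9611 ms
Processing delay = 4.0 ms
Total one-way latency = 61.9611 ms


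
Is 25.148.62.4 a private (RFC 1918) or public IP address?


RFC 1918 private ranges:
  10.0.0.0/8 (10.0.0.0 - 10.255.255.255)
  172.16.0.0/12 (172.16.0.0 - 172.31.255.255)
  192.168.0.0/16 (192.168.0.0 - 192.168.255.255)
Public (not in any RFC 1918 range)


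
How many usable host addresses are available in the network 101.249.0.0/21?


Host bits = 32 - 21 = 11
Total addresses = 2^11 = 2048
Usable = total - 2 (network and broadcast)
Usable hosts: 2046


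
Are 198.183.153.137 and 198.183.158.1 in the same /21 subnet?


Mask: 255.255.248.0
198.183.153.137 AND mask = 198.183.152.0
198.183.158.1 AND mask = 198.183.152.0
Yes, same subnet (198.183.152.0)


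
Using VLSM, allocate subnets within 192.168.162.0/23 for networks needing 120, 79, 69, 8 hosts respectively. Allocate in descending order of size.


120 hosts -> /25 (126 usable): 192.168.162.0/25
79 hosts -> /25 (126 usable): 192.168.162.128/25
69 hosts -> /25 (126 usable): 192.168.163.0/25
8 hosts -> /28 (14 usable): 192.168.163.128/28
Allocation: 192.168.162.0/25 (120 hosts, 126 usable); 192.168.162.128/25 (79 hosts, 126 usable); 192.168.163.0/25 (69 hosts, 126 usable); 192.168.163.128/28 (8 hosts, 14 usable)


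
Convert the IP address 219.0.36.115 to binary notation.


219 = 11011011
0 = 00000000
36 = 00100100
115 = 01110011
Binary: 11011011.00000000.00100100.01110011


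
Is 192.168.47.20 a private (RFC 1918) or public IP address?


RFC 1918 private ranges:
  10.0.0.0/8 (10.0.0.0 - 10.255.255.255)
  172.16.0.0/12 (172.16.0.0 - 172.31.255.255)
  192.168.0.0/16 (192.168.0.0 - 192.168.255.255)
Private (in 192.168.0.0/16)


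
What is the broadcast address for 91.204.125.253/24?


Network: 91.204.125.0/24
Host bits = 8
Set all host bits to 1:
Broadcast: 91.204.125.255


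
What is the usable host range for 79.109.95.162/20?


Network: 79.109.80.0
Broadcast: 79.109.95.255
First usable = network + 1
Last usable = broadcast - 1
Range: 79.109.80.1 to 79.109.95.254


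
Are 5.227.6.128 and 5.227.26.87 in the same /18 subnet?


Mask: 255.255.192.0
5.227.6.128 AND mask = 5.227.0.0
5.227.26.87 AND mask = 5.227.0.0
Yes, same subnet (5.227.0.0)


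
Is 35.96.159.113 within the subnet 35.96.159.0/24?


Subnet network: 35.96.159.0
Test IP AND mask: 35.96.159.0
Yes, 35.96.159.113 is in 35.96.159.0/24


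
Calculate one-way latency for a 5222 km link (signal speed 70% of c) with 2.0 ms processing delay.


Speed = 0.7 * 3e5 km/s = 210000 km/s
Propagation delay = 5222 / 210000 = 0.0249 s = 24.8667 ms
Processing delay = 2.0 ms
Total one-way latency = 26.8667 ms


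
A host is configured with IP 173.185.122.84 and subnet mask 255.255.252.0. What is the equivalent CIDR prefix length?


Binary: 11111111.11111111.11111100.00000000
Count leading 1s
Prefix: /22


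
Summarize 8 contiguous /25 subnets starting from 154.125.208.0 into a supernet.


Original prefix: /25
Number of subnets: 8 = 2^3
New prefix = 25 - 3 = 22
Supernet: 154.125.208.0/22


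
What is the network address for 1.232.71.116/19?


IP:   00000001.11101000.01000111.01110100
Mask: 11111111.11111111.11100000.00000000
AND operation:
Net:  00000001.11101000.01000000.00000000
Network: 1.232.64.0/19


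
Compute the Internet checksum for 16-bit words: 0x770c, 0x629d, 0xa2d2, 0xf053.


Sum all words (with carry folding):
+ 0x770c = 0x770c
+ 0x629d = 0xd9a9
+ 0xa2d2 = 0x7c7c
+ 0xf053 = 0x6cd0
One's complement: ~0x6cd0
Checksum = 0x932f


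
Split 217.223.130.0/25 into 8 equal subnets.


New prefix = 25 + 3 = 28
Each subnet has 16 addresses
  217.223.130.0/28
  217.223.130.16/28
  217.223.130.32/28
  217.223.130.48/28
  217.223.130.64/28
  217.223.130.80/28
  217.223.130.96/28
  217.223.130.112/28
Subnets: 217.223.130.0/28, 217.223.130.16/28, 217.223.130.32/28, 217.223.130.48/28, 217.223.130.64/28, 217.223.130.80/28, 217.223.130.96/28, 217.223.130.112/28


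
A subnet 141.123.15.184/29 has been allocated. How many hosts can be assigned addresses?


Host bits = 32 - 29 = 3
Total addresses = 2^3 = 8
Usable = total - 2 (network and broadcast)
Usable hosts: 6


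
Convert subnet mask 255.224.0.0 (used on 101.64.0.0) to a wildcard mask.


Subnet mask: 255.224.0.0
Wildcard = 255.255.255.255 - subnet mask
255 - 255 = 0
255 - 224 = 31
255 - 0 = 255
255 - 0 = 255
Wildcard: 0.31.255.255


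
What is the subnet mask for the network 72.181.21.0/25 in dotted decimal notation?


/25 means 25 network bits, 7 host bits
Binary: 11111111111111111111111110000000
Mask: 255.255.255.128


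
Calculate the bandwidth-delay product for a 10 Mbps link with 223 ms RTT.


BDP = bandwidth * RTT
= 10 Mbps * 223 ms
= 10 * 1e6 * 223 / 1000 bits
= 2230000 bits
= 278750 bytes
= 272.2168 KB
BDP = 2230000 bits (278750 bytes)


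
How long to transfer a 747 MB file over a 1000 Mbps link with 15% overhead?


Effective throughput = 1000 * (1 - 15/100) = 850 Mbps
File size in Mb = 747 * 8 = 5976 Mb
Time = 5976 / 850
Time = 7.0306 seconds


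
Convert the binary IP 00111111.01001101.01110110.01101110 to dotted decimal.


00111111 = 63
01001101 = 77
01110110 = 118
01101110 = 110
IP: 63.77.118.110


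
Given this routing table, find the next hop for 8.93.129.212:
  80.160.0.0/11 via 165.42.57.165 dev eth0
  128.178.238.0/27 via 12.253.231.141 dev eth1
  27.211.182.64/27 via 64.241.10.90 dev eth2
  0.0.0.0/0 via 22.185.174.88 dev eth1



Longest prefix match for 8.93.129.212:
  /11 80.160.0.0: no
  /27 128.178.238.0: no
  /27 27.211.182.64: no
  /0 0.0.0.0: MATCH
Selected: next-hop 22.185.174.88 via eth1 (matched /0)


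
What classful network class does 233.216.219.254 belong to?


First octet: 233
Binary: 11101001
1110xxxx -> Class D (224-239)
Class D (multicast), default mask N/A


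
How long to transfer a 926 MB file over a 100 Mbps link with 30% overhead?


Effective throughput = 100 * (1 - 30/100) = 70 Mbps
File size in Mb = 926 * 8 = 7408 Mb
Time = 7408 / 70
Time = 105.8286 seconds


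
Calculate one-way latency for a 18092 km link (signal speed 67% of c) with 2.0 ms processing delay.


Speed = 0.67 * 3e5 km/s = 201000 km/s
Propagation delay = 18092 / 201000 = 0.09 s = 90.01 ms
Processing delay = 2.0 ms
Total one-way latency = 92.01 ms


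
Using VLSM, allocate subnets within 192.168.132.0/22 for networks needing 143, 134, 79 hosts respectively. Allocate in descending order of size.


143 hosts -> /24 (254 usable): 192.168.132.0/24
134 hosts -> /24 (254 usable): 192.168.133.0/24
79 hosts -> /25 (126 usable): 192.168.134.0/25
Allocation: 192.168.132.0/24 (143 hosts, 254 usable); 192.168.133.0/24 (134 hosts, 254 usable); 192.168.134.0/25 (79 hosts, 126 usable)


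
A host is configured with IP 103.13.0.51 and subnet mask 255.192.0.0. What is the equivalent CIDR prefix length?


Binary: 11111111.11000000.00000000.00000000
Count leading 1s
Prefix: /10


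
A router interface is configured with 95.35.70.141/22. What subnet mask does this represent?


/22 means 22 network bits, 10 host bits
Binary: 11111111111111111111110000000000
Mask: 255.255.252.0


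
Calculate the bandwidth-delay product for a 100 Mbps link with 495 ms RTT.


BDP = bandwidth * RTT
= 100 Mbps * 495 ms
= 100 * 1e6 * 495 / 1000 bits
= 49500000 bits
= 6187500 bytes
= 6042.4805 KB
BDP = 49500000 bits (6187500 bytes)


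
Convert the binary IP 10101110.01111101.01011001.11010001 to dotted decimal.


10101110 = 174
01111101 = 125
01011001 = 89
11010001 = 209
IP: 174.125.89.209


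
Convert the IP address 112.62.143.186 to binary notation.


112 = 01110000
62 = 00111110
143 = 10001111
186 = 10111010
Binary: 01110000.00111110.10001111.10111010


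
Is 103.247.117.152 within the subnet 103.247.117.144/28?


Subnet network: 103.247.117.144
Test IP AND mask: 103.247.117.144
Yes, 103.247.117.152 is in 103.247.117.144/28


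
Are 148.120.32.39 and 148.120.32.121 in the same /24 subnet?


Mask: 255.255.255.0
148.120.32.39 AND mask = 148.120.32.0
148.120.32.121 AND mask = 148.120.32.0
Yes, same subnet (148.120.32.0)


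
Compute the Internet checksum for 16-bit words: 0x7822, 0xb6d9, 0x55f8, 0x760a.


Sum all words (with carry folding):
+ 0x7822 = 0x7822
+ 0xb6d9 = 0x2efc
+ 0x55f8 = 0x84f4
+ 0x760a = 0xfafe
One's complement: ~0xfafe
Checksum = 0x0501


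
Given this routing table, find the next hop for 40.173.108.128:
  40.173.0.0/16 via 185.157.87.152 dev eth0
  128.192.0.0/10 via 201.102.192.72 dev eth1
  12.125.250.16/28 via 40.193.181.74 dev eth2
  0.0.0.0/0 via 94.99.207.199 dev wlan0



Longest prefix match for 40.173.108.128:
  /16 40.173.0.0: MATCH
  /10 128.192.0.0: no
  /28 12.125.250.16: no
  /0 0.0.0.0: MATCH
Selected: next-hop 185.157.87.152 via eth0 (matched /16)


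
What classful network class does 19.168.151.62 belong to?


First octet: 19
Binary: 00010011
0xxxxxxx -> Class A (1-126)
Class A, default mask 255.0.0.0 (/8)


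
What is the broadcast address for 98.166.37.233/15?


Network: 98.166.0.0/15
Host bits = 17
Set all host bits to 1:
Broadcast: 98.167.255.255


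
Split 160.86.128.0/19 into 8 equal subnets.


New prefix = 19 + 3 = 22
Each subnet has 1024 addresses
  160.86.128.0/22
  160.86.132.0/22
  160.86.136.0/22
  160.86.140.0/22
  160.86.144.0/22
  160.86.148.0/22
  160.86.152.0/22
  160.86.156.0/22
Subnets: 160.86.128.0/22, 160.86.132.0/22, 160.86.136.0/22, 160.86.140.0/22, 160.86.144.0/22, 160.86.148.0/22, 160.86.152.0/22, 160.86.156.0/22


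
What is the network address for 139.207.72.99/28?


IP:   10001011.11001111.01001000.01100011
Mask: 11111111.11111111.11111111.11110000
AND operation:
Net:  10001011.11001111.01001000.01100000
Network: 139.207.72.96/28


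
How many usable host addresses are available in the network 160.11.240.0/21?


Host bits = 32 - 21 = 11
Total addresses = 2^11 = 2048
Usable = total - 2 (network and broadcast)
Usable hosts: 2046


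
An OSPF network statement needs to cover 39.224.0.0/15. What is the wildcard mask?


Subnet mask: 255.254.0.0
Wildcard = 255.255.255.255 - subnet mask
255 - 255 = 0
255 - 254 = 1
255 - 0 = 255
255 - 0 = 255
Wildcard: 0.1.255.255


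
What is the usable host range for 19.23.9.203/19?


Network: 19.23.0.0
Broadcast: 19.23.31.255
First usable = network + 1
Last usable = broadcast - 1
Range: 19.23.0.1 to 19.23.31.254


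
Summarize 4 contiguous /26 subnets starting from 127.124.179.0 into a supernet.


Original prefix: /26
Number of subnets: 4 = 2^2
New prefix = 26 - 2 = 24
Supernet: 127.124.179.0/24


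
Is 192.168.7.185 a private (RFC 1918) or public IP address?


RFC 1918 private ranges:
  10.0.0.0/8 (10.0.0.0 - 10.255.255.255)
  172.16.0.0/12 (172.16.0.0 - 172.31.255.255)
  192.168.0.0/16 (192.168.0.0 - 192.168.255.255)
Private (in 192.168.0.0/16)


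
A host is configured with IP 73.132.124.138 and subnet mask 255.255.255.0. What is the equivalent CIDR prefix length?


Binary: 11111111.11111111.11111111.00000000
Count leading 1s
Prefix: /24


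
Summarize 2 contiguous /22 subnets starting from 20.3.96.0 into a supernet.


Original prefix: /22
Number of subnets: 2 = 2^1
New prefix = 22 - 1 = 21
Supernet: 20.3.96.0/21


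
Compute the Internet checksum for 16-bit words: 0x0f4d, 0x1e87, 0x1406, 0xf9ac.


Sum all words (with carry folding):
+ 0x0f4d = 0x0f4d
+ 0x1e87 = 0x2dd4
+ 0x1406 = 0x41da
+ 0xf9ac = 0x3b87
One's complement: ~0x3b87
Checksum = 0xc478


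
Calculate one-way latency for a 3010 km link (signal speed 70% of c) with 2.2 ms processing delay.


Speed = 0.7 * 3e5 km/s = 210000 km/s
Propagation delay = 3010 / 210000 = 0.0143 s = 14.3333 ms
Processing delay = 2.2 ms
Total one-way latency = 16.5333 ms


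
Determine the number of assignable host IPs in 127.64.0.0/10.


Host bits = 32 - 10 = 22
Total addresses = 2^22 = 4194304
Usable = total - 2 (network and broadcast)
Usable hosts: 4194302


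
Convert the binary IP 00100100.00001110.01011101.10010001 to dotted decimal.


00100100 = 36
00001110 = 14
01011101 = 93
10010001 = 145
IP: 36.14.93.145


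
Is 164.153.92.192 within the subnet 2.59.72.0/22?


Subnet network: 2.59.72.0
Test IP AND mask: 164.153.92.0
No, 164.153.92.192 is not in 2.59.72.0/22


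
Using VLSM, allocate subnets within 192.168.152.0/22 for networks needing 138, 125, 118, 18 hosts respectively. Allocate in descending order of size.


138 hosts -> /24 (254 usable): 192.168.152.0/24
125 hosts -> /25 (126 usable): 192.168.153.0/25
118 hosts -> /25 (126 usable): 192.168.153.128/25
18 hosts -> /27 (30 usable): 192.168.154.0/27
Allocation: 192.168.152.0/24 (138 hosts, 254 usable); 192.168.153.0/25 (125 hosts, 126 usable); 192.168.153.128/25 (118 hosts, 126 usable); 192.168.154.0/27 (18 hosts, 30 usable)


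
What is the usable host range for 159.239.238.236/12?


Network: 159.224.0.0
Broadcast: 159.239.255.255
First usable = network + 1
Last usable = broadcast - 1
Range: 159.224.0.1 to 159.239.255.254


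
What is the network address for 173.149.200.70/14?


IP:   10101101.10010101.11001000.01000110
Mask: 11111111.11111100.00000000.00000000
AND operation:
Net:  10101101.10010100.00000000.00000000
Network: 173.148.0.0/14


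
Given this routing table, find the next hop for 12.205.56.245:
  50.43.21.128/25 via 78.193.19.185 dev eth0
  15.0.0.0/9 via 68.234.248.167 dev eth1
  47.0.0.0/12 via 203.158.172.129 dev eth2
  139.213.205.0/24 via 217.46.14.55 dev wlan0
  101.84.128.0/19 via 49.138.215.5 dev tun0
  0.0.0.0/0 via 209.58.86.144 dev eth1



Longest prefix match for 12.205.56.245:
  /25 50.43.21.128: no
  /9 15.0.0.0: no
  /12 47.0.0.0: no
  /24 139.213.205.0: no
  /19 101.84.128.0: no
  /0 0.0.0.0: MATCH
Selected: next-hop 209.58.86.144 via eth1 (matched /0)


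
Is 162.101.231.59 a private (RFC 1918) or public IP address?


RFC 1918 private ranges:
  10.0.0.0/8 (10.0.0.0 - 10.255.255.255)
  172.16.0.0/12 (172.16.0.0 - 172.31.255.255)
  192.168.0.0/16 (192.168.0.0 - 192.168.255.255)
Public (not in any RFC 1918 range)


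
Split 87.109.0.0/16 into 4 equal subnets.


New prefix = 16 + 2 = 18
Each subnet has 16384 addresses
  87.109.0.0/18
  87.109.64.0/18
  87.109.128.0/18
  87.109.192.0/18
Subnets: 87.109.0.0/18, 87.109.64.0/18, 87.109.128.0/18, 87.109.192.0/18


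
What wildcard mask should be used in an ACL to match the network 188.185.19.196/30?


Subnet mask: 255.255.255.252
Wildcard = 255.255.255.255 - subnet mask
255 - 255 = 0
255 - 255 = 0
255 - 255 = 0
255 - 252 = 3
Wildcard: 0.0.0.3


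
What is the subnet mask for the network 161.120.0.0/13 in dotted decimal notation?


/13 means 13 network bits, 19 host bits
Binary: 11111111111110000000000000000000
Mask: 255.248.0.0


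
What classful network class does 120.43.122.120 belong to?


First octet: 120
Binary: 01111000
0xxxxxxx -> Class A (1-126)
Class A, default mask 255.0.0.0 (/8)


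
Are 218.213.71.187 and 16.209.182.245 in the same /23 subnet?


Mask: 255.255.254.0
218.213.71.187 AND mask = 218.213.70.0
16.209.182.245 AND mask = 16.209.182.0
No, different subnets (218.213.70.0 vs 16.209.182.0)


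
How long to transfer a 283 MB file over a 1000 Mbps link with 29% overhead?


Effective throughput = 1000 * (1 - 29/100) = 710 Mbps
File size in Mb = 283 * 8 = 2264 Mb
Time = 2264 / 710
Time = 3.1887 seconds


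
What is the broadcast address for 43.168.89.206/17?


Network: 43.168.0.0/17
Host bits = 15
Set all host bits to 1:
Broadcast: 43.168.127.255


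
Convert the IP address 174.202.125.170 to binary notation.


174 = 10101110
202 = 11001010
125 = 01111101
170 = 10101010
Binary: 10101110.11001010.01111101.10101010


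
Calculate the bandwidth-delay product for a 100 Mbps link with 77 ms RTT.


BDP = bandwidth * RTT
= 100 Mbps * 77 ms
= 100 * 1e6 * 77 / 1000 bits
= 7700000 bits
= 962500 bytes
= 939.9414 KB
BDP = 7700000 bits (962500 bytes)


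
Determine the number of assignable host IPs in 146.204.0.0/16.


Host bits = 32 - 16 = 16
Total addresses = 2^16 = 65536
Usable = total - 2 (network and broadcast)
Usable hosts: 65534
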